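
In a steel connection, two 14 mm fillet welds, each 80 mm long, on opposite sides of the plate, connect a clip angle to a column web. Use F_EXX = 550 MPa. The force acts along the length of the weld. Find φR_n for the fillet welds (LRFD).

Effective throat t_e = 0.707 × 14 = 9.898 mm.
Total length L = 160 mm; A_we = 9.898 × 160 = 1584 mm².
F_nw = 0.6 F_EXX = 0.6 × 550 = 330 MPa.
φR_n = 0.75 × 330 × 1584 × 10⁻³ = 392 kN.

φR_n ≈ 392 kN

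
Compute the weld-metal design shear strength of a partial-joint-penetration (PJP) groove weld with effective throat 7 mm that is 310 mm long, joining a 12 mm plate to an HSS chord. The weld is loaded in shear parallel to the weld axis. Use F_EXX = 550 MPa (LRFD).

Effective throat (given) t_e = 7 mm.
A_we = 7 × 310 = 2170 mm².
F_nw = 0.6 F_EXX = 330 MPa.
φR_n = 0.75 × 330 × 2170 × 10⁻³ = 537.1 kN.

φR_n ≈ 537 kN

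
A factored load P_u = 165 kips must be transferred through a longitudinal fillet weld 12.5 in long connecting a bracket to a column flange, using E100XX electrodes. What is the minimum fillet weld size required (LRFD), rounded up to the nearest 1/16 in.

w = 7/16 in

E100XX → F_EXX = 100 ksi.
Total weld length L = 12.5 in.
Required throat t_e = P_u / (φ × 0.6 F_EXX × L) = 165 / (0.75 × 0.6 × 100 × 12.5) = 0.2933 in.
Required leg w = t_e / 0.707 = 0.4149 in → use 7/16 in.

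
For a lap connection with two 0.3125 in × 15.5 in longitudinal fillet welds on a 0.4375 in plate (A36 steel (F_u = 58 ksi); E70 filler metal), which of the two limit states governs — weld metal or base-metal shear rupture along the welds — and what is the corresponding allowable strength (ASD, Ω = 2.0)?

R_n/Ω ≈ 144 kip (weld metal governs)

E70XX → F_EXX = 70 ksi.
t_e = 0.707 × 0.3125 = 0.2209 in; L = 31 in.
Weld metal: R_n/Ω = (1/2.0) × 0.6 × 70 × 0.2209 × 31 = 143.8 kip.
Base metal (shear rupture): R_n/Ω = (1/2.0) × 0.6 × 58 × 0.4375 × 31 = 236 kip.
Governing: weld metal.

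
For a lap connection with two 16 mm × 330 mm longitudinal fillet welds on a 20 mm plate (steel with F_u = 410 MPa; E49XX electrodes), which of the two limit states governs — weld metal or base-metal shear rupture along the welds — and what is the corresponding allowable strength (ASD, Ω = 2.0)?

E49XX → F_EXX = 490 MPa.
t_e = 0.707 × 16 = 11.31 mm; L = 660 mm.
Weld metal: R_n/Ω = (1/2.0) × 0.6 × 490 × 11.31 × 660 × 10⁻³ = 1097 kN.
Base metal (shear rupture): R_n/Ω = (1/2.0) × 0.6 × 410 × 20 × 660 × 10⁻³ = 1624 kN.
Governing: weld metal.

R_n/Ω ≈ 1100 kN (weld metal governs)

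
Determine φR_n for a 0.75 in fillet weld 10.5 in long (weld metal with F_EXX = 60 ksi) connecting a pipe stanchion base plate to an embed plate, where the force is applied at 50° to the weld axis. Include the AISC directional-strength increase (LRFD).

φR_n ≈ 201 kip

t_e = 0.707 × 0.75 = 0.5302 in; A_we = 0.5302 × 10.5 = 5.568 in².
Directional factor: 1.0 + 0.5 sin^1.5(50°) = 1.335.
F_nw = 0.6 × 60 × 1.335 = 48.07 ksi.
φR_n = 0.75 × 48.07 × 5.568 = 200.7 kip.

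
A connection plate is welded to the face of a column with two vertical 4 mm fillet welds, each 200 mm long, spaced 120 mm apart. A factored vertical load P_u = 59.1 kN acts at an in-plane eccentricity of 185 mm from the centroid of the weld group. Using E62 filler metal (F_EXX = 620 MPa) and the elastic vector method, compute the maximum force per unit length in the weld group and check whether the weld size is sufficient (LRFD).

Total weld length L_w = 400 mm. Treat welds as unit-width lines.
Polar moment about centroid: J = 2[d³/12 + d(b/2)²] = 2[200³/12 + 200×60²] = 2773000 mm³.
Direct shear f_v = P/L_w = 59.1×10³ / 400 = 147.8 N/mm (vertical).
Torsion M = P·e = 59.1×10³ × 185 = 10934000 N·mm.
Critical point at (x, y) = (60, 100) from centroid. f_tx = M·y/J = 394.2 N/mm; f_ty = M·x/J = 236.5 N/mm.
Resultant f_max = √[f_tx² + (f_v + f_ty)²] = √[394.2² + (147.8 + 236.5)²] = 550.5 N/mm.
Capacity per unit length: φr_n = 0.75 × 0.6 × 620 × (0.707 × 4) = 789 N/mm.
550.5 ≤ 789 → adequate.

f_max ≈ 551 N/mm; adequate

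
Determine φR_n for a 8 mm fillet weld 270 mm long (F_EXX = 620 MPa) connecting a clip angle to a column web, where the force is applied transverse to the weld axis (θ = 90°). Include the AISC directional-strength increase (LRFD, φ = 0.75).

t_e = 0.707 × 8 = 5.656 mm; A_we = 5.656 × 270 = 1527 mm².
Directional factor: 1.0 + 0.5 sin^1.5(90°) = 1.5.
F_nw = 0.6 × 620 × 1.5 = 558 MPa.
φR_n = 0.75 × 558 × 1527 × 10⁻³ = 639.1 kN.

φR_n ≈ 639 kN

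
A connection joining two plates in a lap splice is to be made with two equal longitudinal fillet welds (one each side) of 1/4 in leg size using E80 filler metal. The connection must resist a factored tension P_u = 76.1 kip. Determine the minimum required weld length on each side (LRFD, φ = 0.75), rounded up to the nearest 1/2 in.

E80XX → F_EXX = 80 ksi.
Throat t_e = 0.707 × 0.25 = 0.1767 in.
φr_n = 0.75 × 0.6 × 80 × 0.1767 = 6.363 kip/in.
L_req = P_u / φr_n = 76.1 / 6.363 = 11.96 in total.
Per side: 11.96 / 2 = 5.98 in.
Round up → use L = 6 in on each side.

L = 6 in on each side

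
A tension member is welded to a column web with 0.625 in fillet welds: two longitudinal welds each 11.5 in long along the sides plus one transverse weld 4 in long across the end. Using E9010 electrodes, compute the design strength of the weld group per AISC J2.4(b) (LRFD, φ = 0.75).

φR_n ≈ 483 kip

E90XX → F_EXX = 90 ksi.
t_e = 0.707 × 0.625 = 0.4419 in.
R_nwl = 0.6 × 90 × 0.4419 × 23 = 548.8 kip (longitudinal, 2 welds).
R_nwt = 0.6 × 90 × 0.4419 × 4 = 95.44 kip (transverse, base value).
(i) R_nwl + R_nwt = 644.3 kip; (ii) 0.85 R_nwl + 1.5 R_nwt = 609.7 kip.
R_n = max = 644.3 kip [governs: (i)]; φR_n = 483.2 kip.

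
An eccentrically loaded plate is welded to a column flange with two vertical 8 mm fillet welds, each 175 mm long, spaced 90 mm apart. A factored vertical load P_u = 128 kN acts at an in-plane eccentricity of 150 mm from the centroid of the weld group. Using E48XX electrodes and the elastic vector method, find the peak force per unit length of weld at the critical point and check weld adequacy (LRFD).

f_max ≈ 1390 N/mm; NOT adequate

E48XX → F_EXX = 480 MPa.
Total weld length L_w = 350 mm. Treat welds as unit-width lines.
Polar moment about centroid: J = 2[d³/12 + d(b/2)²] = 2[175³/12 + 175×45²] = 1602000 mm³.
Direct shear f_v = P/L_w = 128×10³ / 350 = 365.7 N/mm (vertical).
Torsion M = P·e = 128×10³ × 150 = 19200000 N·mm.
Critical point at (x, y) = (45, 87.5) from centroid. f_tx = M·y/J = 1049 N/mm; f_ty = M·x/J = 539.3 N/mm.
Resultant f_max = √[f_tx² + (f_v + f_ty)²] = √[1049² + (365.7 + 539.3)²] = 1385 N/mm.
Capacity per unit length: φr_n = 0.75 × 0.6 × 480 × (0.707 × 8) = 1222 N/mm.
1385 > 1222 → NOT adequate.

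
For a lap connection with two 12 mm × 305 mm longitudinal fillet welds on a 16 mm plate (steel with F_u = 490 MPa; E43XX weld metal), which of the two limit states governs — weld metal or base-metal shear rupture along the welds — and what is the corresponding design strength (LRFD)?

E43XX → F_EXX = 430 MPa.
t_e = 0.707 × 12 = 8.484 mm; L = 610 mm.
Weld metal: φR_n = 0.75 × 0.6 × 430 × 8.484 × 610 × 10⁻³ = 1001 kN.
Base metal (shear rupture): φR_n = 0.75 × 0.6 × 490 × 16 × 610 × 10⁻³ = 2152 kN.
Governing: weld metal.

φR_n ≈ 1000 kN (weld metal governs)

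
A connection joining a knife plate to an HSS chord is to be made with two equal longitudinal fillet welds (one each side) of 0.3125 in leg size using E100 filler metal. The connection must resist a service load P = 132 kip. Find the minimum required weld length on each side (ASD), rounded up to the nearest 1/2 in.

E100XX → F_EXX = 100 ksi.
Throat t_e = 0.707 × 0.3125 = 0.2209 in.
r_n/Ω = (0.6 × 100 × 0.2209) / 2.0 = 6.628 kip/in.
L_req = P / (r_n/Ω) = 132 / 6.628 = 19.92 in total.
Per side: 19.92 / 2 = 9.958 in.
Round up → use L = 10 in on each side.

L = 10 in on each side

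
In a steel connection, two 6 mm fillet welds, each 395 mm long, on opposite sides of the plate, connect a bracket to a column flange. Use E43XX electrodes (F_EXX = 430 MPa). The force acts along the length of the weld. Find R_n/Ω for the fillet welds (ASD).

Effective throat t_e = 0.707 × 6 = 4.242 mm.
Total length L = 790 mm; A_we = 4.242 × 790 = 3351 mm².
F_nw = 0.6 F_EXX = 0.6 × 430 = 258 MPa.
R_n = 258 × 3351 × 10⁻³ = 864.6 kN; R_n/Ω = 864.6/2.0 = 432.3 kN.

R_n/Ω ≈ 432 kN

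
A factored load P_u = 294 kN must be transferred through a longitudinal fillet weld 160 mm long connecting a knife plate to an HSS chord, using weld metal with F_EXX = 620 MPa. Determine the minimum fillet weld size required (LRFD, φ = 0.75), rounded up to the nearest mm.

Total weld length L = 160 mm.
Required throat t_e = P_u / (φ × 0.6 F_EXX × L) = 294 / (0.75 × 0.6 × 620 × 160 × 10⁻³) = 6.586 mm.
Required leg w = t_e / 0.707 = 9.315 mm → use 10 mm.

w = 10 mm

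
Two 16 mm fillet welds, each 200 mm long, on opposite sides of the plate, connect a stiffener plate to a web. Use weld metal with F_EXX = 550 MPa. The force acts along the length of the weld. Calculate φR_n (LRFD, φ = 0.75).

Effective throat t_e = 0.707 × 16 = 11.31 mm.
Total length L = 400 mm; A_we = 11.31 × 400 = 4525 mm².
F_nw = 0.6 F_EXX = 0.6 × 550 = 330 MPa.
φR_n = 0.75 × 330 × 4525 × 10⁻³ = 1120 kN.

φR_n ≈ 1120 kN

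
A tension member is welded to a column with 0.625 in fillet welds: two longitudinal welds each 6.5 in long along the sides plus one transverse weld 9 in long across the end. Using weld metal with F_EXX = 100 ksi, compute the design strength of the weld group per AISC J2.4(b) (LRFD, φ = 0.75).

t_e = 0.707 × 0.625 = 0.4419 in.
R_nwl = 0.6 × 100 × 0.4419 × 13 = 344.7 kip (longitudinal, 2 welds).
R_nwt = 0.6 × 100 × 0.4419 × 9 = 238.6 kip (transverse, base value).
(i) R_nwl + R_nwt = 583.3 kip; (ii) 0.85 R_nwl + 1.5 R_nwt = 650.9 kip.
R_n = max = 650.9 kip [governs: (ii)]; φR_n = 488.2 kip.

φR_n ≈ 488 kip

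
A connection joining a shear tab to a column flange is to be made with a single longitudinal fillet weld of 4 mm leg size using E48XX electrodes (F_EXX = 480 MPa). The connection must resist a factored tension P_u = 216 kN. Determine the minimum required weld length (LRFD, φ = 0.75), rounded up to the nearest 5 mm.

L = 355 mm

Throat t_e = 0.707 × 4 = 2.828 mm.
φr_n = 0.75 × 0.6 × 480 × 2.828 × 10⁻³ = 0.6108 kN/mm.
L_req = P_u / φr_n = 216 / 0.6108 = 353.6 mm total.
Round up → use L = 355 mm.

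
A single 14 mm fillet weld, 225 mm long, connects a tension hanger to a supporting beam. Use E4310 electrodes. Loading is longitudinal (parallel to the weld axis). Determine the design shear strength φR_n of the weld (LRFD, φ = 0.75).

φR_n ≈ 431 kN

E43XX → F_EXX = 430 MPa.
Effective throat t_e = 0.707 × 14 = 9.898 mm.
Total length L = 225 mm; A_we = 9.898 × 225 = 2227 mm².
F_nw = 0.6 F_EXX = 0.6 × 430 = 258 MPa.
φR_n = 0.75 × 258 × 2227 × 10⁻³ = 430.9 kN.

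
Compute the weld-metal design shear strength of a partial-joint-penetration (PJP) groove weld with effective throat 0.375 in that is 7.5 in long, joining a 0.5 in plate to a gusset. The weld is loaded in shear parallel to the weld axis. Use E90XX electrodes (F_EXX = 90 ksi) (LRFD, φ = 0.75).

φR_n ≈ 114 kip

Effective throat (given) t_e = 0.375 in.
A_we = 0.375 × 7.5 = 2.812 in².
F_nw = 0.6 F_EXX = 54 ksi.
φR_n = 0.75 × 54 × 2.812 = 113.9 kip.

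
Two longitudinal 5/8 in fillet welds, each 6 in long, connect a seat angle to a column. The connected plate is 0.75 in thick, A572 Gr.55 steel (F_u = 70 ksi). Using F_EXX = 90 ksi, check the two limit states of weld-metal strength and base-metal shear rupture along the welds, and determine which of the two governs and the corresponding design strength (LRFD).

φR_n ≈ 215 kips (weld metal governs)

t_e = 0.707 × 0.625 = 0.4419 in; L = 12 in.
Weld metal: φR_n = 0.75 × 0.6 × 90 × 0.4419 × 12 = 214.8 kips.
Base metal (shear rupture): φR_n = 0.75 × 0.6 × 70 × 0.75 × 12 = 283.5 kips.
Governing: weld metal.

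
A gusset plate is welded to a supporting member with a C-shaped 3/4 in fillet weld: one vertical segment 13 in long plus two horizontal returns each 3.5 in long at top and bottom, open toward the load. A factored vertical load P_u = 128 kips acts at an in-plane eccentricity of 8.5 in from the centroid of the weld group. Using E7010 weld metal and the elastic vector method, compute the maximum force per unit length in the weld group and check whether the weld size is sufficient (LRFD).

E70XX → F_EXX = 70 ksi.
Total weld length L_w = 20 in. Treat welds as unit-width lines.
Centroid: x̄ = 2×3.5×1.75 / 20 = 0.6125 in from the vertical weld.
Polar moment about centroid: J = I_x + I_y = [13³/12 + 2×3.5×6.5²] + [13×0.6125² + 2(3.5³/12 + 3.5×1.137²)] = 499.9 in³.
Direct shear f_v = P/L_w = 128 / 20 = 6.4 kip/in (vertical).
Torsion M = P·e = 128 × 8.5 = 1088 kip·in.
Critical point at (x, y) = (2.888, 6.5) from centroid. f_tx = M·y/J = 14.15 kip/in; f_ty = M·x/J = 6.284 kip/in.
Resultant f_max = √[f_tx² + (f_v + f_ty)²] = √[14.15² + (6.4 + 6.284)²] = 19 kip/in.
Capacity per unit length: φr_n = 0.75 × 0.6 × 70 × (0.707 × 0.75) = 16.7 kip/in.
19 > 16.7 → NOT adequate.

f_max ≈ 19 kip/in; NOT adequate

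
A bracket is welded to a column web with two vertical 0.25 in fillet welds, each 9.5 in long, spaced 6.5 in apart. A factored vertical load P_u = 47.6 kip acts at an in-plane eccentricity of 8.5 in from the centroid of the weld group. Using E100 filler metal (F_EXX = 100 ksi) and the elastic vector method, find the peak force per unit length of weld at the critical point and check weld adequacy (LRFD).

Total weld length L_w = 19 in. Treat welds as unit-width lines.
Polar moment about centroid: J = 2[d³/12 + d(b/2)²] = 2[9.5³/12 + 9.5×3.25²] = 343.6 in³.
Direct shear f_v = P/L_w = 47.6 / 19 = 2.505 kip/in (vertical).
Torsion M = P·e = 47.6 × 8.5 = 404.6 kip·in.
Critical point at (x, y) = (3.25, 4.75) from centroid. f_tx = M·y/J = 5.594 kip/in; f_ty = M·x/J = 3.827 kip/in.
Resultant f_max = √[f_tx² + (f_v + f_ty)²] = √[5.594² + (2.505 + 3.827)²] = 8.449 kip/in.
Capacity per unit length: φr_n = 0.75 × 0.6 × 100 × (0.707 × 0.25) = 7.954 kip/in.
8.449 > 7.954 → NOT adequate.

f_max ≈ 8.45 kip/in; NOT adequate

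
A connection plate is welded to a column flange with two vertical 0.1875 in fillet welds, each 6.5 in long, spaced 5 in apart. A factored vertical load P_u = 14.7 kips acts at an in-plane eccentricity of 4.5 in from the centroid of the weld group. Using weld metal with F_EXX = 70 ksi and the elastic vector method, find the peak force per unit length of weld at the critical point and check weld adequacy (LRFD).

f_max ≈ 2.96 kip/in; adequate

Total weld length L_w = 13 in. Treat welds as unit-width lines.
Polar moment about centroid: J = 2[d³/12 + d(b/2)²] = 2[6.5³/12 + 6.5×2.5²] = 127 in³.
Direct shear f_v = P/L_w = 14.7 / 13 = 1.131 kip/in (vertical).
Torsion M = P·e = 14.7 × 4.5 = 66.15 kip·in.
Critical point at (x, y) = (2.5, 3.25) from centroid. f_tx = M·y/J = 1.693 kip/in; f_ty = M·x/J = 1.302 kip/in.
Resultant f_max = √[f_tx² + (f_v + f_ty)²] = √[1.693² + (1.131 + 1.302)²] = 2.964 kip/in.
Capacity per unit length: φr_n = 0.75 × 0.6 × 70 × (0.707 × 0.1875) = 4.176 kip/in.
2.964 ≤ 4.176 → adequate.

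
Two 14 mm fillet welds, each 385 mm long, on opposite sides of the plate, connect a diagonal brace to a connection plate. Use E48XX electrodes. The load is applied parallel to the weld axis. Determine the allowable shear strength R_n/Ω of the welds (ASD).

R_n/Ω ≈ 1100 kN

E48XX → F_EXX = 480 MPa.
Effective throat t_e = 0.707 × 14 = 9.898 mm.
Total length L = 770 mm; A_we = 9.898 × 770 = 7621 mm².
F_nw = 0.6 F_EXX = 0.6 × 480 = 288 MPa.
R_n = 288 × 7621 × 10⁻³ = 2195 kN; R_n/Ω = 2195/2.0 = 1097 kN.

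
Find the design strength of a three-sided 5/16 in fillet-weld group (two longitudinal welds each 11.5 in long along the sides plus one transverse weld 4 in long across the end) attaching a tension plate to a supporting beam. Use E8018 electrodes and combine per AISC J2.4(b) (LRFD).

E80XX → F_EXX = 80 ksi.
t_e = 0.707 × 0.3125 = 0.2209 in.
R_nwl = 0.6 × 80 × 0.2209 × 23 = 243.9 kip (longitudinal, 2 welds).
R_nwt = 0.6 × 80 × 0.2209 × 4 = 42.42 kip (transverse, base value).
(i) R_nwl + R_nwt = 286.3 kip; (ii) 0.85 R_nwl + 1.5 R_nwt = 271 kip.
R_n = max = 286.3 kip [governs: (i)]; φR_n = 214.8 kip.

φR_n ≈ 215 kip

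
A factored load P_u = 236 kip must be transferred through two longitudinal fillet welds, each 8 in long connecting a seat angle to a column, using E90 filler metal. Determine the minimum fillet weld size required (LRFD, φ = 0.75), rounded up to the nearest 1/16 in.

E90XX → F_EXX = 90 ksi.
Total weld length L = 16 in.
Required throat t_e = P_u / (φ × 0.6 F_EXX × L) = 236 / (0.75 × 0.6 × 90 × 16) = 0.3642 in.
Required leg w = t_e / 0.707 = 0.5151 in → use 9/16 in.

w = 9/16 in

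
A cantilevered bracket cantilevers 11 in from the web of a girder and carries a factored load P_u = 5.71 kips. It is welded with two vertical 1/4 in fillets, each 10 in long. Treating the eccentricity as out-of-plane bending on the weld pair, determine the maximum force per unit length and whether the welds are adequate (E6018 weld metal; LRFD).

E60XX → F_EXX = 60 ksi.
L_w = 2 × 10 = 20 in; section modulus (unit throat) S = 2 × L²/6 = 33.33 in².
Direct shear f_v = P/L_w = 5.71/20 = 0.2855 kip/in.
Moment M = P × e = 5.71 × 11 = 62.81 kip·in; bending f_b = M/S = 1.884 kip/in.
f_max = √(f_v² + f_b²) = √(0.2855² + 1.884²) = 1.906 kip/in.
φr_n = 0.75 × 0.6 × 60 × (0.707 × 0.25) = 4.772 kip/in → adequate.

f_max ≈ 1.91 kip/in; adequate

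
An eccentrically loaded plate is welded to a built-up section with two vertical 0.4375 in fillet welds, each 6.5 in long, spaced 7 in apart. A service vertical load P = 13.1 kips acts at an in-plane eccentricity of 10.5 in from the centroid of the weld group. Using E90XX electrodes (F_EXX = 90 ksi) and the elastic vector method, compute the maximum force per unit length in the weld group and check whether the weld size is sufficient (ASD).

f_max ≈ 4 kip/in; adequate

Total weld length L_w = 13 in. Treat welds as unit-width lines.
Polar moment about centroid: J = 2[d³/12 + d(b/2)²] = 2[6.5³/12 + 6.5×3.5²] = 205 in³.
Direct shear f_v = P/L_w = 13.1 / 13 = 1.008 kip/in (vertical).
Torsion M = P·e = 13.1 × 10.5 = 137.55 kip·in.
Critical point at (x, y) = (3.5, 3.25) from centroid. f_tx = M·y/J = 2.18 kip/in; f_ty = M·x/J = 2.348 kip/in.
Resultant f_max = √[f_tx² + (f_v + f_ty)²] = √[2.18² + (1.008 + 2.348)²] = 4.002 kip/in.
Capacity per unit length: r_n/Ω = (1/2.0) × 0.6 × 90 × (0.707 × 0.4375) = 8.351 kip/in.
4.002 ≤ 8.351 → adequate.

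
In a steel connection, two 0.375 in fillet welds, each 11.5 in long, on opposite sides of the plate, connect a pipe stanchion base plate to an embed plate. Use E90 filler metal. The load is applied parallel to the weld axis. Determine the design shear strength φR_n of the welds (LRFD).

φR_n ≈ 247 kips

E90XX → F_EXX = 90 ksi.
Effective throat t_e = 0.707 × 0.375 = 0.2651 in.
Total length L = 23 in; A_we = 0.2651 × 23 = 6.098 in².
F_nw = 0.6 F_EXX = 0.6 × 90 = 54 ksi.
φR_n = 0.75 × 54 × 6.098 = 247 kips.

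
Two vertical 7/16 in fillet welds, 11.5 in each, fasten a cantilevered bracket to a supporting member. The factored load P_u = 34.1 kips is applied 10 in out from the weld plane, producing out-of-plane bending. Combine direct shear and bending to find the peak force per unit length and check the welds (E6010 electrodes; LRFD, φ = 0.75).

E60XX → F_EXX = 60 ksi.
L_w = 2 × 11.5 = 23 in; section modulus (unit throat) S = 2 × L²/6 = 44.08 in².
Direct shear f_v = P/L_w = 34.1/23 = 1.483 kip/in.
Moment M = P × e = 34.1 × 10 = 341 kip·in; bending f_b = M/S = 7.735 kip/in.
f_max = √(f_v² + f_b²) = √(1.483² + 7.735²) = 7.876 kip/in.
φr_n = 0.75 × 0.6 × 60 × (0.707 × 0.4375) = 8.351 kip/in → adequate.

f_max ≈ 7.88 kip/in; adequate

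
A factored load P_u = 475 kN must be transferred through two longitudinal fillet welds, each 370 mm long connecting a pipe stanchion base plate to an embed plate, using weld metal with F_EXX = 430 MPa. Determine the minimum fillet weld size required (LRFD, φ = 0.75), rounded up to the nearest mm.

Total weld length L = 740 mm.
Required throat t_e = P_u / (φ × 0.6 F_EXX × L) = 475 / (0.75 × 0.6 × 430 × 740 × 10⁻³) = 3.317 mm.
Required leg w = t_e / 0.707 = 4.692 mm → use 5 mm.

w = 5 mm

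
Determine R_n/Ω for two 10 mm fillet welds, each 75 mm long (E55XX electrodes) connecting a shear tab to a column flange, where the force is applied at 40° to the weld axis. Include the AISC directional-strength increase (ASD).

R_n/Ω ≈ 220 kN

E55XX → F_EXX = 550 MPa.
t_e = 0.707 × 10 = 7.07 mm; A_we = 7.07 × 150 = 1060 mm².
Directional factor: 1.0 + 0.5 sin^1.5(40°) = 1.258.
F_nw = 0.6 × 550 × 1.258 = 415 MPa.
R_n/Ω = (415 × 1060) / 2.0 × 10⁻³ = 220.1 kN.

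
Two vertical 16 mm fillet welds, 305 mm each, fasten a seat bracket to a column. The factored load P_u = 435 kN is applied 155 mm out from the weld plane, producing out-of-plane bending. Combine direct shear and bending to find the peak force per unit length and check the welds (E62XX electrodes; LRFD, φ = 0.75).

E62XX → F_EXX = 620 MPa.
L_w = 2 × 305 = 610 mm; section modulus (unit throat) S = 2 × L²/6 = 31010 mm².
Direct shear f_v = P/L_w = 435×10³/610 = 713.1 N/mm.
Moment M = P × e = 435×10³ × 155 = 67425000 N·mm; bending f_b = M/S = 2174 N/mm.
f_max = √(f_v² + f_b²) = √(713.1² + 2174²) = 2288 N/mm.
φr_n = 0.75 × 0.6 × 620 × (0.707 × 16) = 3156 N/mm → adequate.

f_max ≈ 2290 N/mm; adequate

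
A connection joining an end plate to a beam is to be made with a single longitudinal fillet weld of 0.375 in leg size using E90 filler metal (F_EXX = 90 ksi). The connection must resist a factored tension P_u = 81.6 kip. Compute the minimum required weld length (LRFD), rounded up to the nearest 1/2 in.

Throat t_e = 0.707 × 0.375 = 0.2651 in.
φr_n = 0.75 × 0.6 × 90 × 0.2651 = 10.74 kip/in.
L_req = P_u / φr_n = 81.6 / 10.74 = 7.599 in total.
Round up → use L = 8 in.

L = 8 in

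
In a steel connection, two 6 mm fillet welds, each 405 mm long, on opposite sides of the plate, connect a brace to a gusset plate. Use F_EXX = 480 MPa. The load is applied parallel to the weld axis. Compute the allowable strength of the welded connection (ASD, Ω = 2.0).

R_n/Ω ≈ 495 kN

Effective throat t_e = 0.707 × 6 = 4.242 mm.
Total length L = 810 mm; A_we = 4.242 × 810 = 3436 mm².
F_nw = 0.6 F_EXX = 0.6 × 480 = 288 MPa.
R_n = 288 × 3436 × 10⁻³ = 989.6 kN; R_n/Ω = 989.6/2.0 = 494.8 kN.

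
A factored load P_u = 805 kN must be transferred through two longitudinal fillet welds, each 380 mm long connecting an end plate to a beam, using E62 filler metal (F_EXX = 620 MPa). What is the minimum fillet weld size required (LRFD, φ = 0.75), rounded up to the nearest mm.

Total weld length L = 760 mm.
Required throat t_e = P_u / (φ × 0.6 F_EXX × L) = 805 / (0.75 × 0.6 × 620 × 760 × 10⁻³) = 3.796 mm.
Required leg w = t_e / 0.707 = 5.37 mm → use 6 mm.

w = 6 mm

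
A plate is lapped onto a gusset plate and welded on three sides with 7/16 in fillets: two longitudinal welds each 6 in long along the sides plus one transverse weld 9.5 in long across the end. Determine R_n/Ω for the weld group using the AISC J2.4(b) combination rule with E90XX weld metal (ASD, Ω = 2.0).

E90XX → F_EXX = 90 ksi.
t_e = 0.707 × 0.4375 = 0.3093 in.
R_nwl = 0.6 × 90 × 0.3093 × 12 = 200.4 kips (longitudinal, 2 welds).
R_nwt = 0.6 × 90 × 0.3093 × 9.5 = 158.7 kips (transverse, base value).
(i) R_nwl + R_nwt = 359.1 kips; (ii) 0.85 R_nwl + 1.5 R_nwt = 408.4 kips.
R_n = max = 408.4 kips [governs: (ii)]; R_n/Ω = 204.2 kips.

R_n/Ω ≈ 204 kips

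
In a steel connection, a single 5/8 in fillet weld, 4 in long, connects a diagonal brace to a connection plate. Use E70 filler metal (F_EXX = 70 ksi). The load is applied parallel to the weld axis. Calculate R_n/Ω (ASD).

Effective throat t_e = 0.707 × 0.625 = 0.4419 in.
Total length L = 4 in; A_we = 0.4419 × 4 = 1.767 in².
F_nw = 0.6 F_EXX = 0.6 × 70 = 42 ksi.
R_n = 42 × 1.767 = 74.23 kip; R_n/Ω = 74.23/2.0 = 37.12 kip.

R_n/Ω ≈ 37.1 kip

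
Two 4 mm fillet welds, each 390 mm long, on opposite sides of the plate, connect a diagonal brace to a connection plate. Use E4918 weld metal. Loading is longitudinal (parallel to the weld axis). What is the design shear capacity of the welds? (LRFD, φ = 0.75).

φR_n ≈ 486 kN

E49XX → F_EXX = 490 MPa.
Effective throat t_e = 0.707 × 4 = 2.828 mm.
Total length L = 780 mm; A_we = 2.828 × 780 = 2206 mm².
F_nw = 0.6 F_EXX = 0.6 × 490 = 294 MPa.
φR_n = 0.75 × 294 × 2206 × 10⁻³ = 486.4 kN.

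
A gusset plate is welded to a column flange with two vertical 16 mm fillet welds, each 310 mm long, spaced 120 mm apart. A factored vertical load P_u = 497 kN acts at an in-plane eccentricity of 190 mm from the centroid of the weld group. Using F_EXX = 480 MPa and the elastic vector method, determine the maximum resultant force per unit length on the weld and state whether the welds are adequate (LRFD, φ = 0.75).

Total weld length L_w = 620 mm. Treat welds as unit-width lines.
Polar moment about centroid: J = 2[d³/12 + d(b/2)²] = 2[310³/12 + 310×60²] = 7197000 mm³.
Direct shear f_v = P/L_w = 497×10³ / 620 = 801.6 N/mm (vertical).
Torsion M = P·e = 497×10³ × 190 = 94430000 N·mm.
Critical point at (x, y) = (60, 155) from centroid. f_tx = M·y/J = 2034 N/mm; f_ty = M·x/J = 787.2 N/mm.
Resultant f_max = √[f_tx² + (f_v + f_ty)²] = √[2034² + (801.6 + 787.2)²] = 2581 N/mm.
Capacity per unit length: φr_n = 0.75 × 0.6 × 480 × (0.707 × 16) = 2443 N/mm.
2581 > 2443 → NOT adequate.

f_max ≈ 2580 N/mm; NOT adequate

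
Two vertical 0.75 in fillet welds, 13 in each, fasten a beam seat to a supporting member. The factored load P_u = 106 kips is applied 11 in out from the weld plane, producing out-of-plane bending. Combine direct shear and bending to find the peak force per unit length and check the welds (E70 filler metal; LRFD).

E70XX → F_EXX = 70 ksi.
L_w = 2 × 13 = 26 in; section modulus (unit throat) S = 2 × L²/6 = 56.33 in².
Direct shear f_v = P/L_w = 106/26 = 4.077 kip/in.
Moment M = P × e = 106 × 11 = 1166 kip·in; bending f_b = M/S = 20.7 kip/in.
f_max = √(f_v² + f_b²) = √(4.077² + 20.7²) = 21.1 kip/in.
φr_n = 0.75 × 0.6 × 70 × (0.707 × 0.75) = 16.7 kip/in → NOT adequate.

f_max ≈ 21.1 kip/in; NOT adequate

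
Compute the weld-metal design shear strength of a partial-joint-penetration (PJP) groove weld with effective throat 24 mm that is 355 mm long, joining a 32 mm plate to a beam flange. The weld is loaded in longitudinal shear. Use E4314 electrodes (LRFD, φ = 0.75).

φR_n ≈ 1650 kN

E43XX → F_EXX = 430 MPa.
Effective throat (given) t_e = 24 mm.
A_we = 24 × 355 = 8520 mm².
F_nw = 0.6 F_EXX = 258 MPa.
φR_n = 0.75 × 258 × 8520 × 10⁻³ = 1649 kN.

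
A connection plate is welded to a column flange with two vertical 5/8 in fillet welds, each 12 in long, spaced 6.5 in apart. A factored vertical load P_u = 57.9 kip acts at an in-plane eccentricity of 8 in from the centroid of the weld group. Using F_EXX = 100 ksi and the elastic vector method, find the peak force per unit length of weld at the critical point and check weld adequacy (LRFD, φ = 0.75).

f_max ≈ 7.3 kip/in; adequate

Total weld length L_w = 24 in. Treat welds as unit-width lines.
Polar moment about centroid: J = 2[d³/12 + d(b/2)²] = 2[12³/12 + 12×3.25²] = 541.5 in³.
Direct shear f_v = P/L_w = 57.9 / 24 = 2.413 kip/in (vertical).
Torsion M = P·e = 57.9 × 8 = 463.2 kip·in.
Critical point at (x, y) = (3.25, 6) from centroid. f_tx = M·y/J = 5.132 kip/in; f_ty = M·x/J = 2.78 kip/in.
Resultant f_max = √[f_tx² + (f_v + f_ty)²] = √[5.132² + (2.413 + 2.78)²] = 7.301 kip/in.
Capacity per unit length: φr_n = 0.75 × 0.6 × 100 × (0.707 × 0.625) = 19.88 kip/in.
7.301 ≤ 19.88 → adequate.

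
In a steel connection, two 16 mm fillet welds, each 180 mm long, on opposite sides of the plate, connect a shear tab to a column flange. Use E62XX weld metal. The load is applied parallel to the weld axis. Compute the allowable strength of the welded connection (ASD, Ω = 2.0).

E62XX → F_EXX = 620 MPa.
Effective throat t_e = 0.707 × 16 = 11.31 mm.
Total length L = 360 mm; A_we = 11.31 × 360 = 4072 mm².
F_nw = 0.6 F_EXX = 0.6 × 620 = 372 MPa.
R_n = 372 × 4072 × 10⁻³ = 1515 kN; R_n/Ω = 1515/2.0 = 757.5 kN.

R_n/Ω ≈ 757 kN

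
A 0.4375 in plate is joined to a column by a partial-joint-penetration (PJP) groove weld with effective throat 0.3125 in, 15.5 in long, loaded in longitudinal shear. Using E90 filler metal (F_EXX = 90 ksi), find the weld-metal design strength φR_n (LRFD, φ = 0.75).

Effective throat (given) t_e = 0.3125 in.
A_we = 0.3125 × 15.5 = 4.844 in².
F_nw = 0.6 F_EXX = 54 ksi.
φR_n = 0.75 × 54 × 4.844 = 196.2 kip.

φR_n ≈ 196 kip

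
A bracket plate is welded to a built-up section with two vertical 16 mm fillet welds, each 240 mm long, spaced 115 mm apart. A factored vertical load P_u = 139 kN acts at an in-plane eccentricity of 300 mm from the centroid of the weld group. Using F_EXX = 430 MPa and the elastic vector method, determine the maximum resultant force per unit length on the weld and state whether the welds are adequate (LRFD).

f_max ≈ 1570 N/mm; adequate

Total weld length L_w = 480 mm. Treat welds as unit-width lines.
Polar moment about centroid: J = 2[d³/12 + d(b/2)²] = 2[240³/12 + 240×57.5²] = 3891000 mm³.
Direct shear f_v = P/L_w = 139×10³ / 480 = 289.6 N/mm (vertical).
Torsion M = P·e = 139×10³ × 300 = 41700000 N·mm.
Critical point at (x, y) = (57.5, 120) from centroid. f_tx = M·y/J = 1286 N/mm; f_ty = M·x/J = 616.2 N/mm.
Resultant f_max = √[f_tx² + (f_v + f_ty)²] = √[1286² + (289.6 + 616.2)²] = 1573 N/mm.
Capacity per unit length: φr_n = 0.75 × 0.6 × 430 × (0.707 × 16) = 2189 N/mm.
1573 ≤ 2189 → adequate.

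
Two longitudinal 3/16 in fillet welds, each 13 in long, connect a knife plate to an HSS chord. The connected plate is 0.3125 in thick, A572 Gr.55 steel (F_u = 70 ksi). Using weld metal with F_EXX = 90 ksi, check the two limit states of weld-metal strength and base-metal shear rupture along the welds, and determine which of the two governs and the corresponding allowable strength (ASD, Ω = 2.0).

t_e = 0.707 × 0.1875 = 0.1326 in; L = 26 in.
Weld metal: R_n/Ω = (1/2.0) × 0.6 × 90 × 0.1326 × 26 = 93.06 kip.
Base metal (shear rupture): R_n/Ω = (1/2.0) × 0.6 × 70 × 0.3125 × 26 = 170.6 kip.
Governing: weld metal.

R_n/Ω ≈ 93.1 kip (weld metal governs)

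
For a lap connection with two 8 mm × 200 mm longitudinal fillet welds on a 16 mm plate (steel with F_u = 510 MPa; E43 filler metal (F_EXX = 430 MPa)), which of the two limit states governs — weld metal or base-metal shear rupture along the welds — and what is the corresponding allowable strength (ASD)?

R_n/Ω ≈ 292 kN (weld metal governs)

t_e = 0.707 × 8 = 5.656 mm; L = 400 mm.
Weld metal: R_n/Ω = (1/2.0) × 0.6 × 430 × 5.656 × 400 × 10⁻³ = 291.8 kN.
Base metal (shear rupture): R_n/Ω = (1/2.0) × 0.6 × 510 × 16 × 400 × 10⁻³ = 979.2 kN.
Governing: weld metal.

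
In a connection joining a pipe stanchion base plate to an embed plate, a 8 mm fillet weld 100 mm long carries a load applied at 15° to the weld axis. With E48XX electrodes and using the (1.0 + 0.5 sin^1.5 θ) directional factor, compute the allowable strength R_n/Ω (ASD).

E48XX → F_EXX = 480 MPa.
t_e = 0.707 × 8 = 5.656 mm; A_we = 5.656 × 100 = 565.6 mm².
Directional factor: 1.0 + 0.5 sin^1.5(15°) = 1.066.
F_nw = 0.6 × 480 × 1.066 = 307 MPa.
R_n/Ω = (307 × 565.6) / 2.0 × 10⁻³ = 86.81 kN.

R_n/Ω ≈ 86.8 kN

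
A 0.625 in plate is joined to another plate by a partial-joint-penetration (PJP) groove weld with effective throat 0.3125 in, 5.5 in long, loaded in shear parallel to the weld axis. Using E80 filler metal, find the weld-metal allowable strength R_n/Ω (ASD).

E80XX → F_EXX = 80 ksi.
Effective throat (given) t_e = 0.3125 in.
A_we = 0.3125 × 5.5 = 1.719 in².
F_nw = 0.6 F_EXX = 48 ksi.
R_n/Ω = (48 × 1.719) / 2.0 = 41.25 kip.

R_n/Ω ≈ 41.2 kip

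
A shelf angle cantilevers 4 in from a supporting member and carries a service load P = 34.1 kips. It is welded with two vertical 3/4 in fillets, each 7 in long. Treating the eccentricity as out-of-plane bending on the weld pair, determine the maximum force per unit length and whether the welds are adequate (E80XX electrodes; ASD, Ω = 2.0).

E80XX → F_EXX = 80 ksi.
L_w = 2 × 7 = 14 in; section modulus (unit throat) S = 2 × L²/6 = 16.33 in².
Direct shear f_v = P/L_w = 34.1/14 = 2.436 kip/in.
Moment M = P × e = 34.1 × 4 = 136.4 kip·in; bending f_b = M/S = 8.351 kip/in.
f_max = √(f_v² + f_b²) = √(2.436² + 8.351²) = 8.699 kip/in.
r_n/Ω = (1/2.0) × 0.6 × 80 × (0.707 × 0.75) = 12.73 kip/in → adequate.

f_max ≈ 8.7 kip/in; adequate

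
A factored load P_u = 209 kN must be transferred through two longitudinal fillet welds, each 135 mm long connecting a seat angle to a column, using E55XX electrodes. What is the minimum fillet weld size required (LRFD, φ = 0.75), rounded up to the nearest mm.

E55XX → F_EXX = 550 MPa.
Total weld length L = 270 mm.
Required throat t_e = P_u / (φ × 0.6 F_EXX × L) = 209 / (0.75 × 0.6 × 550 × 270 × 10⁻³) = 3.128 mm.
Required leg w = t_e / 0.707 = 4.424 mm → use 5 mm.

w = 5 mm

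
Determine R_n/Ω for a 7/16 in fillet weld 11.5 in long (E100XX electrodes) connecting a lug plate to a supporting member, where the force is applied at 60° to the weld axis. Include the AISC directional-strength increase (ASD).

R_n/Ω ≈ 150 kips

E100XX → F_EXX = 100 ksi.
t_e = 0.707 × 0.4375 = 0.3093 in; A_we = 0.3093 × 11.5 = 3.557 in².
Directional factor: 1.0 + 0.5 sin^1.5(60°) = 1.403.
F_nw = 0.6 × 100 × 1.403 = 84.18 ksi.
R_n/Ω = (84.18 × 3.557) / 2.0 = 149.7 kips.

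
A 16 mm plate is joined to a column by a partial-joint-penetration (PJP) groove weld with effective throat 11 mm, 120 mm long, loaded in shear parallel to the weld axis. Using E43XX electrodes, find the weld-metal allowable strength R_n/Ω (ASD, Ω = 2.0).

R_n/Ω ≈ 170 kN

E43XX → F_EXX = 430 MPa.
Effective throat (given) t_e = 11 mm.
A_we = 11 × 120 = 1320 mm².
F_nw = 0.6 F_EXX = 258 MPa.
R_n/Ω = (258 × 1320) / 2.0 × 10⁻³ = 170.3 kN.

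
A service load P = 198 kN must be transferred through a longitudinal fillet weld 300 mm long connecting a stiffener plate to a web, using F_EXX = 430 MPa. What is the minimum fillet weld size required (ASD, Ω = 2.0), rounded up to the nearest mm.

w = 8 mm

Total weld length L = 300 mm.
Required throat t_e = P × Ω / (0.6 F_EXX × L) = 198 × 2.0 / (0.6 × 430 × 300 × 10⁻³) = 5.116 mm.
Required leg w = t_e / 0.707 = 7.237 mm → use 8 mm.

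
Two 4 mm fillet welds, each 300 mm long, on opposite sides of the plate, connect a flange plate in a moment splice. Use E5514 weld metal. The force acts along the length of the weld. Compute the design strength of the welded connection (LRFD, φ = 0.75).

E55XX → F_EXX = 550 MPa.
Effective throat t_e = 0.707 × 4 = 2.828 mm.
Total length L = 600 mm; A_we = 2.828 × 600 = 1697 mm².
F_nw = 0.6 F_EXX = 0.6 × 550 = 330 MPa.
φR_n = 0.75 × 330 × 1697 × 10⁻³ = 420 kN.

φR_n ≈ 420 kN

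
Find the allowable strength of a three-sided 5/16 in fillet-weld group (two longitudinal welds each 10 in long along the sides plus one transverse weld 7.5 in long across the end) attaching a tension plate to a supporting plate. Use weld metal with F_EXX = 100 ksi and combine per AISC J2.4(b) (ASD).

R_n/Ω ≈ 187 kip

t_e = 0.707 × 0.3125 = 0.2209 in.
R_nwl = 0.6 × 100 × 0.2209 × 20 = 265.1 kip (longitudinal, 2 welds).
R_nwt = 0.6 × 100 × 0.2209 × 7.5 = 99.42 kip (transverse, base value).
(i) R_nwl + R_nwt = 364.5 kip; (ii) 0.85 R_nwl + 1.5 R_nwt = 374.5 kip.
R_n = max = 374.5 kip [governs: (ii)]; R_n/Ω = 187.2 kip.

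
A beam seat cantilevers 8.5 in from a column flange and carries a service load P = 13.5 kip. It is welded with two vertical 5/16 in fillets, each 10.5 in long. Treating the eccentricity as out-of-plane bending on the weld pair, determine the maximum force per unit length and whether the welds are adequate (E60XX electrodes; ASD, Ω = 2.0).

E60XX → F_EXX = 60 ksi.
L_w = 2 × 10.5 = 21 in; section modulus (unit throat) S = 2 × L²/6 = 36.75 in².
Direct shear f_v = P/L_w = 13.5/21 = 0.6429 kip/in.
Moment M = P × e = 13.5 × 8.5 = 114.75 kip·in; bending f_b = M/S = 3.122 kip/in.
f_max = √(f_v² + f_b²) = √(0.6429² + 3.122²) = 3.188 kip/in.
r_n/Ω = (1/2.0) × 0.6 × 60 × (0.707 × 0.3125) = 3.977 kip/in → adequate.

f_max ≈ 3.19 kip/in; adequate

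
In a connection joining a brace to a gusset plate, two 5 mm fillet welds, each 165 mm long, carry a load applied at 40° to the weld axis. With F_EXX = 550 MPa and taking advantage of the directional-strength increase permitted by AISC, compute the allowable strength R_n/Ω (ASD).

t_e = 0.707 × 5 = 3.535 mm; A_we = 3.535 × 330 = 1167 mm².
Directional factor: 1.0 + 0.5 sin^1.5(40°) = 1.258.
F_nw = 0.6 × 550 × 1.258 = 415 MPa.
R_n/Ω = (415 × 1167) / 2.0 × 10⁻³ = 242.1 kN.

R_n/Ω ≈ 242 kN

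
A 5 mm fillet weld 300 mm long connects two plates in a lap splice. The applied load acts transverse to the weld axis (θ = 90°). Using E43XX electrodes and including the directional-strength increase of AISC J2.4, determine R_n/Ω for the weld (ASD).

R_n/Ω ≈ 205 kN

E43XX → F_EXX = 430 MPa.
t_e = 0.707 × 5 = 3.535 mm; A_we = 3.535 × 300 = 1060 mm².
Directional factor: 1.0 + 0.5 sin^1.5(90°) = 1.5.
F_nw = 0.6 × 430 × 1.5 = 387 MPa.
R_n/Ω = (387 × 1060) / 2.0 × 10⁻³ = 205.2 kN.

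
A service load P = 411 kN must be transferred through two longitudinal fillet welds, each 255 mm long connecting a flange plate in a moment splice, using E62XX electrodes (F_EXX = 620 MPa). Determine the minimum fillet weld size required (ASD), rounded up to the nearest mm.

Total weld length L = 510 mm.
Required throat t_e = P × Ω / (0.6 F_EXX × L) = 411 × 2.0 / (0.6 × 620 × 510 × 10⁻³) = 4.333 mm.
Required leg w = t_e / 0.707 = 6.128 mm → use 7 mm.

w = 7 mm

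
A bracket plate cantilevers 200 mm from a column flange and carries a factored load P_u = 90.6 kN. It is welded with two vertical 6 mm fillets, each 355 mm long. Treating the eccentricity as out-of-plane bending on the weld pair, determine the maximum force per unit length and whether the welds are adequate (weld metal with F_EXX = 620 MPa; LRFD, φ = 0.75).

f_max ≈ 450 N/mm; adequate

L_w = 2 × 355 = 710 mm; section modulus (unit throat) S = 2 × L²/6 = 42010 mm².
Direct shear f_v = P/L_w = 90.6×10³/710 = 127.6 N/mm.
Moment M = P × e = 90.6×10³ × 200 = 18120000 N·mm; bending f_b = M/S = 431.3 N/mm.
f_max = √(f_v² + f_b²) = √(127.6² + 431.3²) = 449.8 N/mm.
φr_n = 0.75 × 0.6 × 620 × (0.707 × 6) = 1184 N/mm → adequate.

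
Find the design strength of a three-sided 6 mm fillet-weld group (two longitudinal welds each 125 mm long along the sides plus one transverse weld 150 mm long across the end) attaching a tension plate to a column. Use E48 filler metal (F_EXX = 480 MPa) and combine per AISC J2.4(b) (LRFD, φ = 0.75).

t_e = 0.707 × 6 = 4.242 mm.
R_nwl = 0.6 × 480 × 4.242 × 250 × 10⁻³ = 305.4 kN (longitudinal, 2 welds).
R_nwt = 0.6 × 480 × 4.242 × 150 × 10⁻³ = 183.3 kN (transverse, base value).
(i) R_nwl + R_nwt = 488.7 kN; (ii) 0.85 R_nwl + 1.5 R_nwt = 534.5 kN.
R_n = max = 534.5 kN [governs: (ii)]; φR_n = 400.9 kN.

φR_n ≈ 401 kN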